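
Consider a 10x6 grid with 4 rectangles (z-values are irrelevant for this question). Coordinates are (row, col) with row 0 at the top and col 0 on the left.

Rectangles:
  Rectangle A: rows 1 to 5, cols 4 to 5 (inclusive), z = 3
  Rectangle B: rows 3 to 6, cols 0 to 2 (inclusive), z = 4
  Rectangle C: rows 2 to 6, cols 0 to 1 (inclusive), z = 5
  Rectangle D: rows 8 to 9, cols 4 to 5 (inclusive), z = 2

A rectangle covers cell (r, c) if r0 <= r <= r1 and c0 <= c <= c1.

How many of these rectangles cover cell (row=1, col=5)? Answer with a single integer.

Answer: 1

Derivation:
Check cell (1,5):
  A: rows 1-5 cols 4-5 -> covers
  B: rows 3-6 cols 0-2 -> outside (row miss)
  C: rows 2-6 cols 0-1 -> outside (row miss)
  D: rows 8-9 cols 4-5 -> outside (row miss)
Count covering = 1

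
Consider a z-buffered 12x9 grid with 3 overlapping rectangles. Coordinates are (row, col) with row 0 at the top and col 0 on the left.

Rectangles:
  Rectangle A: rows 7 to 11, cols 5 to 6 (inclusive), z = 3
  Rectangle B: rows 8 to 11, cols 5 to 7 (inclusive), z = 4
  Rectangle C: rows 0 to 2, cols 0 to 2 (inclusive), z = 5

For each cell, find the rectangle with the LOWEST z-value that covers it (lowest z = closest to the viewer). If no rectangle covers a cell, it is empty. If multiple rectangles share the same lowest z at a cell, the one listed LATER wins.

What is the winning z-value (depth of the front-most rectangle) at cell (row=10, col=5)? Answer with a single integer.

Answer: 3

Derivation:
Check cell (10,5):
  A: rows 7-11 cols 5-6 z=3 -> covers; best now A (z=3)
  B: rows 8-11 cols 5-7 z=4 -> covers; best now A (z=3)
  C: rows 0-2 cols 0-2 -> outside (row miss)
Winner: A at z=3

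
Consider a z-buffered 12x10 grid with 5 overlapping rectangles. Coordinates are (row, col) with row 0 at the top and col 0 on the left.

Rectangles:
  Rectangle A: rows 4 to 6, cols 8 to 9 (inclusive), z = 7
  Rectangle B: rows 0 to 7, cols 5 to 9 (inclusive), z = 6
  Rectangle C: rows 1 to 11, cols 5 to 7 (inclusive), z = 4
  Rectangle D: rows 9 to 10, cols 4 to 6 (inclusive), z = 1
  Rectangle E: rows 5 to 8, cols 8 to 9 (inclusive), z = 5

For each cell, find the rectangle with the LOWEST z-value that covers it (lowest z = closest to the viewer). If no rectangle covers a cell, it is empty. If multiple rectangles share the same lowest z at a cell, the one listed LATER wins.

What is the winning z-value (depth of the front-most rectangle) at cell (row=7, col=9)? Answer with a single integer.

Check cell (7,9):
  A: rows 4-6 cols 8-9 -> outside (row miss)
  B: rows 0-7 cols 5-9 z=6 -> covers; best now B (z=6)
  C: rows 1-11 cols 5-7 -> outside (col miss)
  D: rows 9-10 cols 4-6 -> outside (row miss)
  E: rows 5-8 cols 8-9 z=5 -> covers; best now E (z=5)
Winner: E at z=5

Answer: 5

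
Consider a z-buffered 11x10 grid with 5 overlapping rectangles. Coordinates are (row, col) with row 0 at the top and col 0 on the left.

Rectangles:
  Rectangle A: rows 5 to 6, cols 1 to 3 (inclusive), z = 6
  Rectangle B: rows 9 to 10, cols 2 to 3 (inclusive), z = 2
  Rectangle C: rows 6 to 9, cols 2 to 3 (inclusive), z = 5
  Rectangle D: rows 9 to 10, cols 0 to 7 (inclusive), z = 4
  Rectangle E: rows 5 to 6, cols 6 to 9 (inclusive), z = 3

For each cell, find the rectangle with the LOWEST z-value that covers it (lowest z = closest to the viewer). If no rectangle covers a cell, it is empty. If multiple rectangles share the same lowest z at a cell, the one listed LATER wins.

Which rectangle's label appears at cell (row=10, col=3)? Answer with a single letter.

Answer: B

Derivation:
Check cell (10,3):
  A: rows 5-6 cols 1-3 -> outside (row miss)
  B: rows 9-10 cols 2-3 z=2 -> covers; best now B (z=2)
  C: rows 6-9 cols 2-3 -> outside (row miss)
  D: rows 9-10 cols 0-7 z=4 -> covers; best now B (z=2)
  E: rows 5-6 cols 6-9 -> outside (row miss)
Winner: B at z=2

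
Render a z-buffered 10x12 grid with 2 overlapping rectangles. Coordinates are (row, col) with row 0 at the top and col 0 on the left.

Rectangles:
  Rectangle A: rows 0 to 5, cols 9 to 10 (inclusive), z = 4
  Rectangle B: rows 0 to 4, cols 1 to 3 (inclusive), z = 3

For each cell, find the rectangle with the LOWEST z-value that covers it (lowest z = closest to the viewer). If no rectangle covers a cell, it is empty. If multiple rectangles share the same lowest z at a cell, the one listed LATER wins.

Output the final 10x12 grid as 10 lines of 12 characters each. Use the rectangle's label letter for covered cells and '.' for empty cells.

.BBB.....AA.
.BBB.....AA.
.BBB.....AA.
.BBB.....AA.
.BBB.....AA.
.........AA.
............
............
............
............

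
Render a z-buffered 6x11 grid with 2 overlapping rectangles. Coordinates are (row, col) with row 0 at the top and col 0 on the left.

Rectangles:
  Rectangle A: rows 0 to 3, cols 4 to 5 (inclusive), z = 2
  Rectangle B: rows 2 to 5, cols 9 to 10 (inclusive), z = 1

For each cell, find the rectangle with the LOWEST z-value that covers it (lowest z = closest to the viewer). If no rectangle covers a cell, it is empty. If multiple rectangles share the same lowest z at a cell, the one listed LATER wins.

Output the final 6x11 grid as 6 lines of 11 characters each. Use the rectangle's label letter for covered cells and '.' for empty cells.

....AA.....
....AA.....
....AA...BB
....AA...BB
.........BB
.........BB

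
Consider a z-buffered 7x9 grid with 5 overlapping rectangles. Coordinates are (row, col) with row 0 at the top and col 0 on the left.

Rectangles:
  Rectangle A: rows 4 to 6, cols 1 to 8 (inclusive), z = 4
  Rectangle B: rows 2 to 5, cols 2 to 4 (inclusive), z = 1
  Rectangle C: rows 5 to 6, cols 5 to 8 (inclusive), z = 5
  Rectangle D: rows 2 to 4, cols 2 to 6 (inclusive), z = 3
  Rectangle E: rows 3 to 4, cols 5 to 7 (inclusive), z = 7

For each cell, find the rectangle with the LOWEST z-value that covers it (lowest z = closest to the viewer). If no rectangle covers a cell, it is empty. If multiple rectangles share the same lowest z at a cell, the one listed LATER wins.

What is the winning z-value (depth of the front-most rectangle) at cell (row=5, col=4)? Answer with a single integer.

Answer: 1

Derivation:
Check cell (5,4):
  A: rows 4-6 cols 1-8 z=4 -> covers; best now A (z=4)
  B: rows 2-5 cols 2-4 z=1 -> covers; best now B (z=1)
  C: rows 5-6 cols 5-8 -> outside (col miss)
  D: rows 2-4 cols 2-6 -> outside (row miss)
  E: rows 3-4 cols 5-7 -> outside (row miss)
Winner: B at z=1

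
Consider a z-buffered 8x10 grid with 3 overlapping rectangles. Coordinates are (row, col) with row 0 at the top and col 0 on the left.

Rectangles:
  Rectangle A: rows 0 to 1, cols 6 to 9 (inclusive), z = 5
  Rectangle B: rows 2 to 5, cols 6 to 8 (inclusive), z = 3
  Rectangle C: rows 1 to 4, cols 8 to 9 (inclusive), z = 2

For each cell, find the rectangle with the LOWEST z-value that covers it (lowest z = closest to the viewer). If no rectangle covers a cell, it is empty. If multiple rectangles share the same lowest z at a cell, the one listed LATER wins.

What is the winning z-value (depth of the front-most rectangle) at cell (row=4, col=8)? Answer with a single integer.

Check cell (4,8):
  A: rows 0-1 cols 6-9 -> outside (row miss)
  B: rows 2-5 cols 6-8 z=3 -> covers; best now B (z=3)
  C: rows 1-4 cols 8-9 z=2 -> covers; best now C (z=2)
Winner: C at z=2

Answer: 2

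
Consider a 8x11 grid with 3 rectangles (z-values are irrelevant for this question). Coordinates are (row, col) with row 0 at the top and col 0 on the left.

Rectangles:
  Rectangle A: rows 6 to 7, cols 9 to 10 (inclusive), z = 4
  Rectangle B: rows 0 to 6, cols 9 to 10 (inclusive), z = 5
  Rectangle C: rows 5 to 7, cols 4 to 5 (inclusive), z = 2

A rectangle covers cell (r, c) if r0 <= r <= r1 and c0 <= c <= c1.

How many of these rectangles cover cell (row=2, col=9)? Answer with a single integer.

Answer: 1

Derivation:
Check cell (2,9):
  A: rows 6-7 cols 9-10 -> outside (row miss)
  B: rows 0-6 cols 9-10 -> covers
  C: rows 5-7 cols 4-5 -> outside (row miss)
Count covering = 1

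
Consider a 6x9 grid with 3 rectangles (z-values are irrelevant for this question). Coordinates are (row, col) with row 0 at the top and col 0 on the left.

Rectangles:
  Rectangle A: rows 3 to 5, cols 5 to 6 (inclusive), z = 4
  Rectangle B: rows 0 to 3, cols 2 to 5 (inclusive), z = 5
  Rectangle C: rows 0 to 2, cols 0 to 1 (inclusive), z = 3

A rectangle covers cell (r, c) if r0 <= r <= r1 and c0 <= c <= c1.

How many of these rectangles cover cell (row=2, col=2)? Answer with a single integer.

Check cell (2,2):
  A: rows 3-5 cols 5-6 -> outside (row miss)
  B: rows 0-3 cols 2-5 -> covers
  C: rows 0-2 cols 0-1 -> outside (col miss)
Count covering = 1

Answer: 1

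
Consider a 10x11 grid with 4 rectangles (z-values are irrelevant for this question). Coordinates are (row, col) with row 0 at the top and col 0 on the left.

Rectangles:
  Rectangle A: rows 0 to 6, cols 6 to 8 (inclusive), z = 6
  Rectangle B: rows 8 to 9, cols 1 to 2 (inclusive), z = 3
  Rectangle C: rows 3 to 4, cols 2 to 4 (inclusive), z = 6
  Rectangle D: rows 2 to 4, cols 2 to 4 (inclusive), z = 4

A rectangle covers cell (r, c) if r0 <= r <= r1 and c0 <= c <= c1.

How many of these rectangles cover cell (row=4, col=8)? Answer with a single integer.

Answer: 1

Derivation:
Check cell (4,8):
  A: rows 0-6 cols 6-8 -> covers
  B: rows 8-9 cols 1-2 -> outside (row miss)
  C: rows 3-4 cols 2-4 -> outside (col miss)
  D: rows 2-4 cols 2-4 -> outside (col miss)
Count covering = 1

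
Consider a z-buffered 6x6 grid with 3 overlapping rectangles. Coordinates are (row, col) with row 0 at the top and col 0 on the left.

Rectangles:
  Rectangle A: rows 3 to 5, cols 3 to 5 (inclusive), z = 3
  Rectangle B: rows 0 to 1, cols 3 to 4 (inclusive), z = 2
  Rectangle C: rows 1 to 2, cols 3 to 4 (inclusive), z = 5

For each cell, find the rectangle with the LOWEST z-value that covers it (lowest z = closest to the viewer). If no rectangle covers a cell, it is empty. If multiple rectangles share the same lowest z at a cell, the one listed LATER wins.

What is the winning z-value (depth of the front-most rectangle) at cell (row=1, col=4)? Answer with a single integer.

Answer: 2

Derivation:
Check cell (1,4):
  A: rows 3-5 cols 3-5 -> outside (row miss)
  B: rows 0-1 cols 3-4 z=2 -> covers; best now B (z=2)
  C: rows 1-2 cols 3-4 z=5 -> covers; best now B (z=2)
Winner: B at z=2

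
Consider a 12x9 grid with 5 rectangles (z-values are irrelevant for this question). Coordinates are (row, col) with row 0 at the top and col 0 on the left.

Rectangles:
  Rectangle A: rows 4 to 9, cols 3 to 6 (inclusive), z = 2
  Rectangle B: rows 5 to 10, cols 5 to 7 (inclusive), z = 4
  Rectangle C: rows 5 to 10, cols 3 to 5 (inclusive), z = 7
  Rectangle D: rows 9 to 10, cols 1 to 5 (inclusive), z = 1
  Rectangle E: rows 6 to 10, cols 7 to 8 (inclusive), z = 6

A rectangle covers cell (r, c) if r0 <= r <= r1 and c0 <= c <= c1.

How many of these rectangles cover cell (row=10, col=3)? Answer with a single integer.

Answer: 2

Derivation:
Check cell (10,3):
  A: rows 4-9 cols 3-6 -> outside (row miss)
  B: rows 5-10 cols 5-7 -> outside (col miss)
  C: rows 5-10 cols 3-5 -> covers
  D: rows 9-10 cols 1-5 -> covers
  E: rows 6-10 cols 7-8 -> outside (col miss)
Count covering = 2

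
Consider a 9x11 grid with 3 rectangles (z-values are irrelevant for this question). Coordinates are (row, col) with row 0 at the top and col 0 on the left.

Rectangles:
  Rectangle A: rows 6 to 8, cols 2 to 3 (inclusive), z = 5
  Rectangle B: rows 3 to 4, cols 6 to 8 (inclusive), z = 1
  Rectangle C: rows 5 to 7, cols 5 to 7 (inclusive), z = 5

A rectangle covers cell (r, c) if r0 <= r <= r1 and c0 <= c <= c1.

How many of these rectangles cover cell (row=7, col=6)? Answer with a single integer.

Check cell (7,6):
  A: rows 6-8 cols 2-3 -> outside (col miss)
  B: rows 3-4 cols 6-8 -> outside (row miss)
  C: rows 5-7 cols 5-7 -> covers
Count covering = 1

Answer: 1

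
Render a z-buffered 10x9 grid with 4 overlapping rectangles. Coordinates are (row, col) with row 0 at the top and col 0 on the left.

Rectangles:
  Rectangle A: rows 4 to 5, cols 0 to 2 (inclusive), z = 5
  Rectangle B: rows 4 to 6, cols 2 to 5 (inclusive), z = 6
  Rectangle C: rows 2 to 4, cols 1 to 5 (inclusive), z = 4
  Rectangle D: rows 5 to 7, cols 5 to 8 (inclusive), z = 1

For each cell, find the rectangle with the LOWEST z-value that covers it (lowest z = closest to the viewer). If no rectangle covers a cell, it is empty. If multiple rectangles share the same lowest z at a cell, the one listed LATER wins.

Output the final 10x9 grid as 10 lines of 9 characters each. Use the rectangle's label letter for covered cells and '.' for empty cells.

.........
.........
.CCCCC...
.CCCCC...
ACCCCC...
AAABBDDDD
..BBBDDDD
.....DDDD
.........
.........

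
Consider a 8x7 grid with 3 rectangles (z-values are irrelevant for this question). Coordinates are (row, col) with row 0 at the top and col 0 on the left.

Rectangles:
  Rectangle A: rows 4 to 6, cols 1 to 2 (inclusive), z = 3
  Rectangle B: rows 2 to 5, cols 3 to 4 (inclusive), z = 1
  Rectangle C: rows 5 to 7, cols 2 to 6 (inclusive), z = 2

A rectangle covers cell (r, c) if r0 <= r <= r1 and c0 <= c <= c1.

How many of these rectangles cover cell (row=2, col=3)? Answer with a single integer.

Check cell (2,3):
  A: rows 4-6 cols 1-2 -> outside (row miss)
  B: rows 2-5 cols 3-4 -> covers
  C: rows 5-7 cols 2-6 -> outside (row miss)
Count covering = 1

Answer: 1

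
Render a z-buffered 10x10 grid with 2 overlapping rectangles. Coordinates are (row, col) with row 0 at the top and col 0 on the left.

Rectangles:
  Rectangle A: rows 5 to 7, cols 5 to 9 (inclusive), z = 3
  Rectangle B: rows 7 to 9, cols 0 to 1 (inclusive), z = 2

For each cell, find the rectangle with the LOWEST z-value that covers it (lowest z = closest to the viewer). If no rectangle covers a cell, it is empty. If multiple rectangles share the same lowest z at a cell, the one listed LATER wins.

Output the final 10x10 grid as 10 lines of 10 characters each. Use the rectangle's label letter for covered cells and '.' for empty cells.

..........
..........
..........
..........
..........
.....AAAAA
.....AAAAA
BB...AAAAA
BB........
BB........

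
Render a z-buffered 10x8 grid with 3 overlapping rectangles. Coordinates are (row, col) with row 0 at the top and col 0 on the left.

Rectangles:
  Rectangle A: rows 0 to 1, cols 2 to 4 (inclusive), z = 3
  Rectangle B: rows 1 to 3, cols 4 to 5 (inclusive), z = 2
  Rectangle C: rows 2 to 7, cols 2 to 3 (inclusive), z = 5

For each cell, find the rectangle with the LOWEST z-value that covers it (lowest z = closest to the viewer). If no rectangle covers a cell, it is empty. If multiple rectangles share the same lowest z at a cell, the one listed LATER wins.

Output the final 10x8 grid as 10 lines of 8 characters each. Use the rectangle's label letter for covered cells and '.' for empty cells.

..AAA...
..AABB..
..CCBB..
..CCBB..
..CC....
..CC....
..CC....
..CC....
........
........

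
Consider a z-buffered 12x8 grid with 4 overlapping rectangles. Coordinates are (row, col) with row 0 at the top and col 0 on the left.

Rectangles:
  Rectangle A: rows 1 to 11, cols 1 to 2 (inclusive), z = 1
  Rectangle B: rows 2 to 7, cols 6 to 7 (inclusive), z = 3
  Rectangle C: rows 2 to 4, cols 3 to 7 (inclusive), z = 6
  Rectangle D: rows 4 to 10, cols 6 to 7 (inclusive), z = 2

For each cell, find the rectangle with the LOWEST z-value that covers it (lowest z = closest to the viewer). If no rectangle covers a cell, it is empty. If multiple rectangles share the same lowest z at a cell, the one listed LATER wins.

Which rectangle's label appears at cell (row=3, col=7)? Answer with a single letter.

Answer: B

Derivation:
Check cell (3,7):
  A: rows 1-11 cols 1-2 -> outside (col miss)
  B: rows 2-7 cols 6-7 z=3 -> covers; best now B (z=3)
  C: rows 2-4 cols 3-7 z=6 -> covers; best now B (z=3)
  D: rows 4-10 cols 6-7 -> outside (row miss)
Winner: B at z=3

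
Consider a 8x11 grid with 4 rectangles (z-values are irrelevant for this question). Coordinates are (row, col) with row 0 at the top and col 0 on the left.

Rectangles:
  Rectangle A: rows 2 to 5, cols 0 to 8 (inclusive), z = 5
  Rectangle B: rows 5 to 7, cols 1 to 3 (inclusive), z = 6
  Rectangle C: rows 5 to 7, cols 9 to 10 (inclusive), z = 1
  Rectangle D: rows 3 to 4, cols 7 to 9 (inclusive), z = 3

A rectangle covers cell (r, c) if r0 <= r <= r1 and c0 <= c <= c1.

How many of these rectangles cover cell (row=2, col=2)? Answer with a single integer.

Check cell (2,2):
  A: rows 2-5 cols 0-8 -> covers
  B: rows 5-7 cols 1-3 -> outside (row miss)
  C: rows 5-7 cols 9-10 -> outside (row miss)
  D: rows 3-4 cols 7-9 -> outside (row miss)
Count covering = 1

Answer: 1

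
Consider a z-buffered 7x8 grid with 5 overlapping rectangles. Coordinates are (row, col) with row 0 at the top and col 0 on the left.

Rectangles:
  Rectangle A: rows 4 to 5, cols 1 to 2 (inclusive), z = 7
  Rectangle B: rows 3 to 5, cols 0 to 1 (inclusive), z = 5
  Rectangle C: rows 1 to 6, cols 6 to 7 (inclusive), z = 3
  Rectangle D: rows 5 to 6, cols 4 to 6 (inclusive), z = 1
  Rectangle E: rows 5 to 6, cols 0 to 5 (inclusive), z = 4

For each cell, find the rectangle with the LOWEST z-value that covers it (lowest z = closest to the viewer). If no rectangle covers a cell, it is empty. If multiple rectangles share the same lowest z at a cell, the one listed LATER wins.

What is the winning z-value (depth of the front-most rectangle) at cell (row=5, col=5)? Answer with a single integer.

Answer: 1

Derivation:
Check cell (5,5):
  A: rows 4-5 cols 1-2 -> outside (col miss)
  B: rows 3-5 cols 0-1 -> outside (col miss)
  C: rows 1-6 cols 6-7 -> outside (col miss)
  D: rows 5-6 cols 4-6 z=1 -> covers; best now D (z=1)
  E: rows 5-6 cols 0-5 z=4 -> covers; best now D (z=1)
Winner: D at z=1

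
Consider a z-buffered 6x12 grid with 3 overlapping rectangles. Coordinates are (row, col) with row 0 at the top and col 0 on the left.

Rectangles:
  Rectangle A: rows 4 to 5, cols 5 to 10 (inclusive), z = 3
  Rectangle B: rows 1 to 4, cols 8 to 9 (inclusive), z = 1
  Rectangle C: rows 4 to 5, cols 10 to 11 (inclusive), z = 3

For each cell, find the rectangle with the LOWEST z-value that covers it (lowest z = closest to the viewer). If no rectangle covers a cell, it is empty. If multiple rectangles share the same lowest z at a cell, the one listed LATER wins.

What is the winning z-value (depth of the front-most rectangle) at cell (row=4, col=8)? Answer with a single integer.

Check cell (4,8):
  A: rows 4-5 cols 5-10 z=3 -> covers; best now A (z=3)
  B: rows 1-4 cols 8-9 z=1 -> covers; best now B (z=1)
  C: rows 4-5 cols 10-11 -> outside (col miss)
Winner: B at z=1

Answer: 1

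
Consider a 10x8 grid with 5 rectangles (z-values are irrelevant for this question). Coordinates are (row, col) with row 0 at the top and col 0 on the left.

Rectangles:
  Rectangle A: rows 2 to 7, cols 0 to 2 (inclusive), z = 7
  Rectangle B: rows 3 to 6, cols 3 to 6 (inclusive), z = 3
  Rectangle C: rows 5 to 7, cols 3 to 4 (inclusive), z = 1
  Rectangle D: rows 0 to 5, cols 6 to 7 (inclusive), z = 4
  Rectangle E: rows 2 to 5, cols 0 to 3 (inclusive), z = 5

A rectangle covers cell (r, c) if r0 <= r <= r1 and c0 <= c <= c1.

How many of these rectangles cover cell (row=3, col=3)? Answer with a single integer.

Check cell (3,3):
  A: rows 2-7 cols 0-2 -> outside (col miss)
  B: rows 3-6 cols 3-6 -> covers
  C: rows 5-7 cols 3-4 -> outside (row miss)
  D: rows 0-5 cols 6-7 -> outside (col miss)
  E: rows 2-5 cols 0-3 -> covers
Count covering = 2

Answer: 2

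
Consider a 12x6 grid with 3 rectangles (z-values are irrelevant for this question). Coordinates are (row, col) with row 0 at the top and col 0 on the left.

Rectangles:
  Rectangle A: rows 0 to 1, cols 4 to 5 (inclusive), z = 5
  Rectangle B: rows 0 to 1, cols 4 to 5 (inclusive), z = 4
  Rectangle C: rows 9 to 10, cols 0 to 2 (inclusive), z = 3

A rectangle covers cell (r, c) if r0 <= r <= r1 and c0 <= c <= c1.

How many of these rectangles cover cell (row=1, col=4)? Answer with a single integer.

Answer: 2

Derivation:
Check cell (1,4):
  A: rows 0-1 cols 4-5 -> covers
  B: rows 0-1 cols 4-5 -> covers
  C: rows 9-10 cols 0-2 -> outside (row miss)
Count covering = 2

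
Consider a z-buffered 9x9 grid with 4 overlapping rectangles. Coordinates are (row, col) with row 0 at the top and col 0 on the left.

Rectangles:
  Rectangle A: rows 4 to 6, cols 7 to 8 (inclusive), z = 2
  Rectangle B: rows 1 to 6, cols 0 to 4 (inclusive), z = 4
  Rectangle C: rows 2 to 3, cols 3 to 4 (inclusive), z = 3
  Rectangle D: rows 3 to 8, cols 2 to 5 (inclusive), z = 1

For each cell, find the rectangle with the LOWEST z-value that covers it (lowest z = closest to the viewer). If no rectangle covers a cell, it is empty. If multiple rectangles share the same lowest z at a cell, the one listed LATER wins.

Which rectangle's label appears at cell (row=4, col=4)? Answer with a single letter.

Answer: D

Derivation:
Check cell (4,4):
  A: rows 4-6 cols 7-8 -> outside (col miss)
  B: rows 1-6 cols 0-4 z=4 -> covers; best now B (z=4)
  C: rows 2-3 cols 3-4 -> outside (row miss)
  D: rows 3-8 cols 2-5 z=1 -> covers; best now D (z=1)
Winner: D at z=1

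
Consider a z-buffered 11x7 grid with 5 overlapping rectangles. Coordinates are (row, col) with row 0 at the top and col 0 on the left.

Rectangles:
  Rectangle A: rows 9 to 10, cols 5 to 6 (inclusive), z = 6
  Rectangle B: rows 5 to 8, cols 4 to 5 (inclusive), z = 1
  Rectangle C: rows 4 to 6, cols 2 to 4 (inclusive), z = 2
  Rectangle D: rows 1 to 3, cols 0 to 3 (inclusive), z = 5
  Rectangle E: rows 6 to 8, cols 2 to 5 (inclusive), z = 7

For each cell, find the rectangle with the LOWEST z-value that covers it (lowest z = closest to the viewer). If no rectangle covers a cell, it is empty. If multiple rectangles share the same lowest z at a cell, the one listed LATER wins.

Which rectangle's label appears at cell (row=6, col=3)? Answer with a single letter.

Check cell (6,3):
  A: rows 9-10 cols 5-6 -> outside (row miss)
  B: rows 5-8 cols 4-5 -> outside (col miss)
  C: rows 4-6 cols 2-4 z=2 -> covers; best now C (z=2)
  D: rows 1-3 cols 0-3 -> outside (row miss)
  E: rows 6-8 cols 2-5 z=7 -> covers; best now C (z=2)
Winner: C at z=2

Answer: C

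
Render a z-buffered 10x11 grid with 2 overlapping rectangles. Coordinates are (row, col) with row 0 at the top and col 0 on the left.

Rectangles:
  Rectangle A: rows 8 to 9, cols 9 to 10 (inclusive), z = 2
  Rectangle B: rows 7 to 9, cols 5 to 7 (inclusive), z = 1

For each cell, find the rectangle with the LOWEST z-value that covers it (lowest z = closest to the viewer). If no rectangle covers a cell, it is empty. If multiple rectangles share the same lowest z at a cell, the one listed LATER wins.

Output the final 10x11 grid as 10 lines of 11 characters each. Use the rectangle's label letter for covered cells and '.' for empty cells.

...........
...........
...........
...........
...........
...........
...........
.....BBB...
.....BBB.AA
.....BBB.AA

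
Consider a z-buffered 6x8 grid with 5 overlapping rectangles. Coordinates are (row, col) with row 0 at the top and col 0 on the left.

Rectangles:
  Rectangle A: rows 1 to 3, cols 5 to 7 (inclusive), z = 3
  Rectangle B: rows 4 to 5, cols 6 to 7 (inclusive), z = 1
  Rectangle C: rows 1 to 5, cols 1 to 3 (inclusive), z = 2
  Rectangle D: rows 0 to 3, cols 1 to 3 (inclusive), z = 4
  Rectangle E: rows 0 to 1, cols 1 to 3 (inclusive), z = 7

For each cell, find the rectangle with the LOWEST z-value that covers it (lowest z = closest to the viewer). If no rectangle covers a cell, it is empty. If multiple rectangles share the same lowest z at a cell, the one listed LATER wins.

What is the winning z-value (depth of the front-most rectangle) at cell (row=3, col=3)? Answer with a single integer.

Check cell (3,3):
  A: rows 1-3 cols 5-7 -> outside (col miss)
  B: rows 4-5 cols 6-7 -> outside (row miss)
  C: rows 1-5 cols 1-3 z=2 -> covers; best now C (z=2)
  D: rows 0-3 cols 1-3 z=4 -> covers; best now C (z=2)
  E: rows 0-1 cols 1-3 -> outside (row miss)
Winner: C at z=2

Answer: 2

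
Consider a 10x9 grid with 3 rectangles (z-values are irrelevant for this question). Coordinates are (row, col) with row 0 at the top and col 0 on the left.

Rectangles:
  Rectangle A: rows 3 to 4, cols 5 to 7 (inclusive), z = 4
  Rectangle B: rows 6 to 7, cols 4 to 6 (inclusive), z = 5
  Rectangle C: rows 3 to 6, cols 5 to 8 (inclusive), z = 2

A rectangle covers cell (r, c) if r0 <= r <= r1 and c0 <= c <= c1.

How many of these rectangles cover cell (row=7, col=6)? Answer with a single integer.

Answer: 1

Derivation:
Check cell (7,6):
  A: rows 3-4 cols 5-7 -> outside (row miss)
  B: rows 6-7 cols 4-6 -> covers
  C: rows 3-6 cols 5-8 -> outside (row miss)
Count covering = 1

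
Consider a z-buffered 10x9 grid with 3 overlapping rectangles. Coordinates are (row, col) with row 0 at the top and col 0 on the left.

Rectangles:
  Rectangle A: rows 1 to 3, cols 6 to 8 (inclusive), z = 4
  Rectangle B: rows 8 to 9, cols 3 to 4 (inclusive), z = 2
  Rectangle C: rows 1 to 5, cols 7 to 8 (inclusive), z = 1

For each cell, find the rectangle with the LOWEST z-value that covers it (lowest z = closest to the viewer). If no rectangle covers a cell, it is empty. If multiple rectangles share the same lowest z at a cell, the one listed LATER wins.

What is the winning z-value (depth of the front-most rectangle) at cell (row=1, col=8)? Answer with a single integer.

Answer: 1

Derivation:
Check cell (1,8):
  A: rows 1-3 cols 6-8 z=4 -> covers; best now A (z=4)
  B: rows 8-9 cols 3-4 -> outside (row miss)
  C: rows 1-5 cols 7-8 z=1 -> covers; best now C (z=1)
Winner: C at z=1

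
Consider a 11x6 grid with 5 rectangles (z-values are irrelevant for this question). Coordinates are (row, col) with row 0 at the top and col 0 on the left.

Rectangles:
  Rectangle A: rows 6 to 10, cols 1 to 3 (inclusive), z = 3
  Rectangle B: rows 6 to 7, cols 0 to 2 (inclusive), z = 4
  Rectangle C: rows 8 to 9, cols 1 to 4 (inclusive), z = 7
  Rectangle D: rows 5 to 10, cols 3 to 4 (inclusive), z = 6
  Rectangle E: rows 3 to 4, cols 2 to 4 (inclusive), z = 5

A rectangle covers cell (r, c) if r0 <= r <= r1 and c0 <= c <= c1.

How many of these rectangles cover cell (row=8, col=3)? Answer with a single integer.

Answer: 3

Derivation:
Check cell (8,3):
  A: rows 6-10 cols 1-3 -> covers
  B: rows 6-7 cols 0-2 -> outside (row miss)
  C: rows 8-9 cols 1-4 -> covers
  D: rows 5-10 cols 3-4 -> covers
  E: rows 3-4 cols 2-4 -> outside (row miss)
Count covering = 3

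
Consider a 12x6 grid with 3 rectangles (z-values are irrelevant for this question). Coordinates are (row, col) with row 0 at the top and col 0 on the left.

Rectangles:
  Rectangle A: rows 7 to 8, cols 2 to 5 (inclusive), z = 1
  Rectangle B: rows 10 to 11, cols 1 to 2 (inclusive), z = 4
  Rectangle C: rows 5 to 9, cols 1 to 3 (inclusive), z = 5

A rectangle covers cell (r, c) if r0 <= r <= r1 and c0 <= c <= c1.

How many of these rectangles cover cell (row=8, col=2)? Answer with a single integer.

Check cell (8,2):
  A: rows 7-8 cols 2-5 -> covers
  B: rows 10-11 cols 1-2 -> outside (row miss)
  C: rows 5-9 cols 1-3 -> covers
Count covering = 2

Answer: 2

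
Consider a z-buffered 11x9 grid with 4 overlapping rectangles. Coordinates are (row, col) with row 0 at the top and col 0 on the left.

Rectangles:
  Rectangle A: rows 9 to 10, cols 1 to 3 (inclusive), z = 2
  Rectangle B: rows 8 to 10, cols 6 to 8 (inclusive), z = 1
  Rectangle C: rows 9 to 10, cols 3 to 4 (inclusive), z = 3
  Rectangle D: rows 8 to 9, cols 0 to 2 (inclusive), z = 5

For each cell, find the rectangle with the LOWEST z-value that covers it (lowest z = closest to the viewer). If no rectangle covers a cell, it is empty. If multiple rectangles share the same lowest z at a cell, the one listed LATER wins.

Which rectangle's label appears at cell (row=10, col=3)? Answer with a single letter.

Answer: A

Derivation:
Check cell (10,3):
  A: rows 9-10 cols 1-3 z=2 -> covers; best now A (z=2)
  B: rows 8-10 cols 6-8 -> outside (col miss)
  C: rows 9-10 cols 3-4 z=3 -> covers; best now A (z=2)
  D: rows 8-9 cols 0-2 -> outside (row miss)
Winner: A at z=2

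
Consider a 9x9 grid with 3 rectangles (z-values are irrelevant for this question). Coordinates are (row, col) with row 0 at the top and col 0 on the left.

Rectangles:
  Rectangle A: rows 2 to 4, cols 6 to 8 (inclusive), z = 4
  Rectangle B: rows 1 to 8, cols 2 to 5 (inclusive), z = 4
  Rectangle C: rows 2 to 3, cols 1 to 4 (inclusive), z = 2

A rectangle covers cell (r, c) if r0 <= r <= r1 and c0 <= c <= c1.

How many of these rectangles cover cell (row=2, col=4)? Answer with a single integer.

Answer: 2

Derivation:
Check cell (2,4):
  A: rows 2-4 cols 6-8 -> outside (col miss)
  B: rows 1-8 cols 2-5 -> covers
  C: rows 2-3 cols 1-4 -> covers
Count covering = 2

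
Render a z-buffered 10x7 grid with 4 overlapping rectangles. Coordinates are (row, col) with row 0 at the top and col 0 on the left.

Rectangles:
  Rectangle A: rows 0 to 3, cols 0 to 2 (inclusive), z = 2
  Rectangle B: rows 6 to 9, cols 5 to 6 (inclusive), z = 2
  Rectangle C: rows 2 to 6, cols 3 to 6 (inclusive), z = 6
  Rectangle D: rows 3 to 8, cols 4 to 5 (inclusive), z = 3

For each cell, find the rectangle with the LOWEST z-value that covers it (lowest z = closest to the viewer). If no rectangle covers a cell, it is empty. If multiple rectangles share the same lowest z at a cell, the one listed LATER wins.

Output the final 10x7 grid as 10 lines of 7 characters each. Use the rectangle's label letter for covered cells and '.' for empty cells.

AAA....
AAA....
AAACCCC
AAACDDC
...CDDC
...CDDC
...CDBB
....DBB
....DBB
.....BB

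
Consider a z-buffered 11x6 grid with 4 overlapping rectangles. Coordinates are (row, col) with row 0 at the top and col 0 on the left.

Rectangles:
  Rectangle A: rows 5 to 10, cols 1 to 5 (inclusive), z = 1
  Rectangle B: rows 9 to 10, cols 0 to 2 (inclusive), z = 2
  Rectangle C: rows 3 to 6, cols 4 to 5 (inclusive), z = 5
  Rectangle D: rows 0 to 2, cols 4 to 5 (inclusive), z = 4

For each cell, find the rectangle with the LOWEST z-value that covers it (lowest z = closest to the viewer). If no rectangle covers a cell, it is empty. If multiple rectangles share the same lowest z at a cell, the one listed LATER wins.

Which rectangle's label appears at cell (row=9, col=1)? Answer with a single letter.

Answer: A

Derivation:
Check cell (9,1):
  A: rows 5-10 cols 1-5 z=1 -> covers; best now A (z=1)
  B: rows 9-10 cols 0-2 z=2 -> covers; best now A (z=1)
  C: rows 3-6 cols 4-5 -> outside (row miss)
  D: rows 0-2 cols 4-5 -> outside (row miss)
Winner: A at z=1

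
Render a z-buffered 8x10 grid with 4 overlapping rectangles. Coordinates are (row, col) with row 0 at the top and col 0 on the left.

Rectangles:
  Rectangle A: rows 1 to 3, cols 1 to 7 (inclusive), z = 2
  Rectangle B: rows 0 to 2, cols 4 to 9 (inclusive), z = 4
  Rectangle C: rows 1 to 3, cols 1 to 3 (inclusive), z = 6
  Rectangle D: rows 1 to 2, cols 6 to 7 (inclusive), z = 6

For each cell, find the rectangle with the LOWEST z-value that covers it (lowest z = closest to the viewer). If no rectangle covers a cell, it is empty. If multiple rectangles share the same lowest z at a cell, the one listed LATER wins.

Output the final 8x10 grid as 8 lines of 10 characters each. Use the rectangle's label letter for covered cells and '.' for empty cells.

....BBBBBB
.AAAAAAABB
.AAAAAAABB
.AAAAAAA..
..........
..........
..........
..........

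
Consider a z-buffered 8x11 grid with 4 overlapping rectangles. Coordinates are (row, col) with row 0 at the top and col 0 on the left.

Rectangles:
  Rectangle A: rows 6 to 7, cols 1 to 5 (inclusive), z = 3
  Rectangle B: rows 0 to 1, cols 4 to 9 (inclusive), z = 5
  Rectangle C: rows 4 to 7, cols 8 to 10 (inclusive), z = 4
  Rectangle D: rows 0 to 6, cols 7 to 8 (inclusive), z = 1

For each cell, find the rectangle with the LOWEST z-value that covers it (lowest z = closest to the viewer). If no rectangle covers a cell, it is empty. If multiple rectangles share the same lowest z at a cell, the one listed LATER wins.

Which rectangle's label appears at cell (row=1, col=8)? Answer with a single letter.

Answer: D

Derivation:
Check cell (1,8):
  A: rows 6-7 cols 1-5 -> outside (row miss)
  B: rows 0-1 cols 4-9 z=5 -> covers; best now B (z=5)
  C: rows 4-7 cols 8-10 -> outside (row miss)
  D: rows 0-6 cols 7-8 z=1 -> covers; best now D (z=1)
Winner: D at z=1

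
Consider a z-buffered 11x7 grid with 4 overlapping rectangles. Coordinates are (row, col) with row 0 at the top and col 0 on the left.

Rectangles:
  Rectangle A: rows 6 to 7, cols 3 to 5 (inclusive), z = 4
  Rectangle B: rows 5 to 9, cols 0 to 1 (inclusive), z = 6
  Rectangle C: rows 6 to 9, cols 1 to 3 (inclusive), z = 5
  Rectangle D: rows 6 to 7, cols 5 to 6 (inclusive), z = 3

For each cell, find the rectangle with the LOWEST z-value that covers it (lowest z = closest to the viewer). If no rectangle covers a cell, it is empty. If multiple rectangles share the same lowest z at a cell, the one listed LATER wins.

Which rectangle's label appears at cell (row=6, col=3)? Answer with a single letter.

Check cell (6,3):
  A: rows 6-7 cols 3-5 z=4 -> covers; best now A (z=4)
  B: rows 5-9 cols 0-1 -> outside (col miss)
  C: rows 6-9 cols 1-3 z=5 -> covers; best now A (z=4)
  D: rows 6-7 cols 5-6 -> outside (col miss)
Winner: A at z=4

Answer: A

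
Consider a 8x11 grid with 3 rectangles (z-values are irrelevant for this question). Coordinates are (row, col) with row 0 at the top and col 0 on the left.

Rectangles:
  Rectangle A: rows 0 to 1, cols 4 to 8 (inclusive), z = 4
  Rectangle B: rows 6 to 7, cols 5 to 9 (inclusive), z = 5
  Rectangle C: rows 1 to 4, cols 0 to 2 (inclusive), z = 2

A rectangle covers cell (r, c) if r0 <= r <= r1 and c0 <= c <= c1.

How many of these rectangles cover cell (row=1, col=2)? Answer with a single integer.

Check cell (1,2):
  A: rows 0-1 cols 4-8 -> outside (col miss)
  B: rows 6-7 cols 5-9 -> outside (row miss)
  C: rows 1-4 cols 0-2 -> covers
Count covering = 1

Answer: 1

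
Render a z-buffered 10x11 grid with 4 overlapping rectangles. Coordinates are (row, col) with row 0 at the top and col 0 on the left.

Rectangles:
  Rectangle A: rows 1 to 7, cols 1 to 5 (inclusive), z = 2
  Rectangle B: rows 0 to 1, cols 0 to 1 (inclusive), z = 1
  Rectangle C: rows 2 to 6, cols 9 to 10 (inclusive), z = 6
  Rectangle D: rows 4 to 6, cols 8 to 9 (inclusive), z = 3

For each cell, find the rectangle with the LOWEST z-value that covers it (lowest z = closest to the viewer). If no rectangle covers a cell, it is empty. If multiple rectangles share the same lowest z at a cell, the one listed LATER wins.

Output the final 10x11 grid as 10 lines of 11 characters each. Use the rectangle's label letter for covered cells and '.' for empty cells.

BB.........
BBAAAA.....
.AAAAA...CC
.AAAAA...CC
.AAAAA..DDC
.AAAAA..DDC
.AAAAA..DDC
.AAAAA.....
...........
...........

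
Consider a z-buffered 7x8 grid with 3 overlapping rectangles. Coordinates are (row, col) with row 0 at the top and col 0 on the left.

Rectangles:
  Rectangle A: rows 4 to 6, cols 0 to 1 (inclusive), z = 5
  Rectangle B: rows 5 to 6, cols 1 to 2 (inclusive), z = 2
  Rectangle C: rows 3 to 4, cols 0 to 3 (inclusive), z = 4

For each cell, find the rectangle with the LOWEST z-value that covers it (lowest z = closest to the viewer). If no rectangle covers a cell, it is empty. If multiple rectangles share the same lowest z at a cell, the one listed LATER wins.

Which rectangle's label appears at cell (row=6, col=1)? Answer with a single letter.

Check cell (6,1):
  A: rows 4-6 cols 0-1 z=5 -> covers; best now A (z=5)
  B: rows 5-6 cols 1-2 z=2 -> covers; best now B (z=2)
  C: rows 3-4 cols 0-3 -> outside (row miss)
Winner: B at z=2

Answer: B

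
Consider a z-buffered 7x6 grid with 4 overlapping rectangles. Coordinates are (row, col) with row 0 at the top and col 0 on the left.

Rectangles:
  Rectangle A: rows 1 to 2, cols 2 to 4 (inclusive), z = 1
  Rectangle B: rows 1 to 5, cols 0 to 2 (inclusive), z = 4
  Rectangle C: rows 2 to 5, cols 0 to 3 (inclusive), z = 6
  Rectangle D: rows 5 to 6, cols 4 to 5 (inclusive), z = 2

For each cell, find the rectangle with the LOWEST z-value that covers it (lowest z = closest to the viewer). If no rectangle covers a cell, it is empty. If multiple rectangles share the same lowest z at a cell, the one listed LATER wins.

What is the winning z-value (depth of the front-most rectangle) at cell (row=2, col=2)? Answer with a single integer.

Check cell (2,2):
  A: rows 1-2 cols 2-4 z=1 -> covers; best now A (z=1)
  B: rows 1-5 cols 0-2 z=4 -> covers; best now A (z=1)
  C: rows 2-5 cols 0-3 z=6 -> covers; best now A (z=1)
  D: rows 5-6 cols 4-5 -> outside (row miss)
Winner: A at z=1

Answer: 1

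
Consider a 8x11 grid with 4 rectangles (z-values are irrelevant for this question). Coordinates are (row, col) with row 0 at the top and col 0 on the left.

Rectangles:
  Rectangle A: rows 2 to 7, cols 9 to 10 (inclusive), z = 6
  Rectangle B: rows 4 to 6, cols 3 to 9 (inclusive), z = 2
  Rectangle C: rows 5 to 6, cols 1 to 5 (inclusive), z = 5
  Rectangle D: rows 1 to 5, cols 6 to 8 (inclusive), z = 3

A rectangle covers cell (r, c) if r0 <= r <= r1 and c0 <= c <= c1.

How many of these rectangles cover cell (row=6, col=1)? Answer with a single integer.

Answer: 1

Derivation:
Check cell (6,1):
  A: rows 2-7 cols 9-10 -> outside (col miss)
  B: rows 4-6 cols 3-9 -> outside (col miss)
  C: rows 5-6 cols 1-5 -> covers
  D: rows 1-5 cols 6-8 -> outside (row miss)
Count covering = 1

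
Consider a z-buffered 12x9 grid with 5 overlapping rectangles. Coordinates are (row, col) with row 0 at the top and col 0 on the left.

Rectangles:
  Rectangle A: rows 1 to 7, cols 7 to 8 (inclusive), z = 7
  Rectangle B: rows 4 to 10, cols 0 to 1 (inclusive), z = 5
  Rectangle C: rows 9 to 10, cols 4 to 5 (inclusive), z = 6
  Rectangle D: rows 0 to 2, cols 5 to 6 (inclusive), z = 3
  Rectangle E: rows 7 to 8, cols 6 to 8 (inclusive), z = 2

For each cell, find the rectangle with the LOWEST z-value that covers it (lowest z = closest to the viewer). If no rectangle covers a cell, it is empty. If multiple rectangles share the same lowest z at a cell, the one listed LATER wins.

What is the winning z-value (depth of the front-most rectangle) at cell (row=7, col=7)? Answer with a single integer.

Answer: 2

Derivation:
Check cell (7,7):
  A: rows 1-7 cols 7-8 z=7 -> covers; best now A (z=7)
  B: rows 4-10 cols 0-1 -> outside (col miss)
  C: rows 9-10 cols 4-5 -> outside (row miss)
  D: rows 0-2 cols 5-6 -> outside (row miss)
  E: rows 7-8 cols 6-8 z=2 -> covers; best now E (z=2)
Winner: E at z=2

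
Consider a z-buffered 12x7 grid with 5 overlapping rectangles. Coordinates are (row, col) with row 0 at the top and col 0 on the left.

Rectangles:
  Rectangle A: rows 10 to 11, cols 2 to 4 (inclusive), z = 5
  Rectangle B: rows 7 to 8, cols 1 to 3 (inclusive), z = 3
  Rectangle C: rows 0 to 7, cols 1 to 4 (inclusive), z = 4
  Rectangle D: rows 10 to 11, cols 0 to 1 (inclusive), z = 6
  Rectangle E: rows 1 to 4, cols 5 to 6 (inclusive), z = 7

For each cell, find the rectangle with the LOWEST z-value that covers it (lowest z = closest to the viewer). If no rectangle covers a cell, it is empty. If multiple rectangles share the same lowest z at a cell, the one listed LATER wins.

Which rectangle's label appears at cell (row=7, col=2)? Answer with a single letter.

Answer: B

Derivation:
Check cell (7,2):
  A: rows 10-11 cols 2-4 -> outside (row miss)
  B: rows 7-8 cols 1-3 z=3 -> covers; best now B (z=3)
  C: rows 0-7 cols 1-4 z=4 -> covers; best now B (z=3)
  D: rows 10-11 cols 0-1 -> outside (row miss)
  E: rows 1-4 cols 5-6 -> outside (row miss)
Winner: B at z=3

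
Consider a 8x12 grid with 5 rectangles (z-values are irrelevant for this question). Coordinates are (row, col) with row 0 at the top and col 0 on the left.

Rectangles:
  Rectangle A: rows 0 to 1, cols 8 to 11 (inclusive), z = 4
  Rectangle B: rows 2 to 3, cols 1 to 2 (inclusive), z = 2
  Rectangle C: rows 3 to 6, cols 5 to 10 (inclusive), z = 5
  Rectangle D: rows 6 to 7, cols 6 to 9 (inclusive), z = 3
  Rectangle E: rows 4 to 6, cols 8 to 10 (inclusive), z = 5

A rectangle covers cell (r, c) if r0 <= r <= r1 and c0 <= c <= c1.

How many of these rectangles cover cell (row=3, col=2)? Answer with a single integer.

Answer: 1

Derivation:
Check cell (3,2):
  A: rows 0-1 cols 8-11 -> outside (row miss)
  B: rows 2-3 cols 1-2 -> covers
  C: rows 3-6 cols 5-10 -> outside (col miss)
  D: rows 6-7 cols 6-9 -> outside (row miss)
  E: rows 4-6 cols 8-10 -> outside (row miss)
Count covering = 1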